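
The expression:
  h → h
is always true.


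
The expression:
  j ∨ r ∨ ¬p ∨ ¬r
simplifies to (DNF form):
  True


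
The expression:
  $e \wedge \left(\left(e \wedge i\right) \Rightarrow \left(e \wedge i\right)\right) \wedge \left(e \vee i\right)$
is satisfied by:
  {e: True}


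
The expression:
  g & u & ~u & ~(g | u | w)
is never true.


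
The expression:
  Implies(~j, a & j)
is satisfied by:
  {j: True}


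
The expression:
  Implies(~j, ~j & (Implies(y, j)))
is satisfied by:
  {j: True, y: False}
  {y: False, j: False}
  {y: True, j: True}


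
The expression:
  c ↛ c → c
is always true.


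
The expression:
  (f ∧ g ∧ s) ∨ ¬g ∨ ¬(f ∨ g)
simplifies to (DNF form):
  (f ∧ s) ∨ ¬g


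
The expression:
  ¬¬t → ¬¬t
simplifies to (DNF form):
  True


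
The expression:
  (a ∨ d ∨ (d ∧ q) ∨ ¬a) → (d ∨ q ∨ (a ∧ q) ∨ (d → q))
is always true.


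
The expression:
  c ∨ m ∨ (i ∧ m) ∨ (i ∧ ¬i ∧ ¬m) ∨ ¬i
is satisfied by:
  {m: True, c: True, i: False}
  {m: True, c: False, i: False}
  {c: True, m: False, i: False}
  {m: False, c: False, i: False}
  {i: True, m: True, c: True}
  {i: True, m: True, c: False}
  {i: True, c: True, m: False}


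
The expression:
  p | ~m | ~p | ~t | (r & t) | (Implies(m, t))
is always true.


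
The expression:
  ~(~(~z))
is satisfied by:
  {z: False}


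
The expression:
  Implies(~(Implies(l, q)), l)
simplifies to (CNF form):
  True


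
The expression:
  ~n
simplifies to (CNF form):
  ~n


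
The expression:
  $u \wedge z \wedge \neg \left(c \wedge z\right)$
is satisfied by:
  {z: True, u: True, c: False}


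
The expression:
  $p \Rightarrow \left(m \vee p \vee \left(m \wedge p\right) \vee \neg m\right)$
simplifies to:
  $\text{True}$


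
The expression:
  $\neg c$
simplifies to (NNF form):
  $\neg c$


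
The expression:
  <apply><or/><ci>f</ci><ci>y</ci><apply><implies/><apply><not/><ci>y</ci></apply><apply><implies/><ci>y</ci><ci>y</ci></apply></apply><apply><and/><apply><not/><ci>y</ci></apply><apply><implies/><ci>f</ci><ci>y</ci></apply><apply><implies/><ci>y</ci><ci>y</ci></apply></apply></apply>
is always true.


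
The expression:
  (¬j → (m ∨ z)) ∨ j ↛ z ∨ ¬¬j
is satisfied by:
  {z: True, m: True, j: True}
  {z: True, m: True, j: False}
  {z: True, j: True, m: False}
  {z: True, j: False, m: False}
  {m: True, j: True, z: False}
  {m: True, j: False, z: False}
  {j: True, m: False, z: False}


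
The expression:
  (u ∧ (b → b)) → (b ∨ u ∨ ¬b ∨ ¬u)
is always true.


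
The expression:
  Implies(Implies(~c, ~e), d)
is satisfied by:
  {d: True, e: True, c: False}
  {d: True, e: False, c: False}
  {d: True, c: True, e: True}
  {d: True, c: True, e: False}
  {e: True, c: False, d: False}


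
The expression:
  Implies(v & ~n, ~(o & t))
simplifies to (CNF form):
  n | ~o | ~t | ~v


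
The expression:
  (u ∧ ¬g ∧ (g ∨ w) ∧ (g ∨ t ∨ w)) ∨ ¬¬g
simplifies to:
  g ∨ (u ∧ w)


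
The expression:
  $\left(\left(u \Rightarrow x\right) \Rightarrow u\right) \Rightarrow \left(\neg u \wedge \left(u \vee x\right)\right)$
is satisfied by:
  {u: False}


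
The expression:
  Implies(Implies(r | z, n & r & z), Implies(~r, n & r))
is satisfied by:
  {r: True, z: True}
  {r: True, z: False}
  {z: True, r: False}


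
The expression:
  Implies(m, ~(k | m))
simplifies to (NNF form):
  ~m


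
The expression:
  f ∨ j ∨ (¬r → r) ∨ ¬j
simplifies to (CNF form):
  True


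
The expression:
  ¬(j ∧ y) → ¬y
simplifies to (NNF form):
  j ∨ ¬y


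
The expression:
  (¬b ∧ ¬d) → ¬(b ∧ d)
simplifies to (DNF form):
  True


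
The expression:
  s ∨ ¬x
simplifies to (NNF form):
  s ∨ ¬x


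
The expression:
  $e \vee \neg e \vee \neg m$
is always true.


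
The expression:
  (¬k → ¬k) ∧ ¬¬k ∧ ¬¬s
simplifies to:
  k ∧ s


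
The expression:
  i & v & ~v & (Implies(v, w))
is never true.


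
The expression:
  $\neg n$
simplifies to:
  $\neg n$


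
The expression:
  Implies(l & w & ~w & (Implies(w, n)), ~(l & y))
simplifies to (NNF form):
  True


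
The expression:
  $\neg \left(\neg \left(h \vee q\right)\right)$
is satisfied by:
  {q: True, h: True}
  {q: True, h: False}
  {h: True, q: False}


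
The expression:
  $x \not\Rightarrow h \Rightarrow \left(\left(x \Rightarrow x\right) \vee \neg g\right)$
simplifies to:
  $\text{True}$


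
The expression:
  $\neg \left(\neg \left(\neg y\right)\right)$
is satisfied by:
  {y: False}


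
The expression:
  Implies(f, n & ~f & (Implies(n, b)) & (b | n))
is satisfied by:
  {f: False}


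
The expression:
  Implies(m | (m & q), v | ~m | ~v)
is always true.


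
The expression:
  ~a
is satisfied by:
  {a: False}


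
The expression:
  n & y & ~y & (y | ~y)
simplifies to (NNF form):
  False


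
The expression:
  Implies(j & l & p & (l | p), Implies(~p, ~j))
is always true.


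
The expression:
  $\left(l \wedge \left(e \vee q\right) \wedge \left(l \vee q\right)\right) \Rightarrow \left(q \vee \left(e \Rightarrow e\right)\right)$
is always true.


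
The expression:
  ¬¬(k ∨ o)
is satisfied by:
  {k: True, o: True}
  {k: True, o: False}
  {o: True, k: False}


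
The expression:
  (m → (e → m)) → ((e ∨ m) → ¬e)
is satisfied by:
  {e: False}


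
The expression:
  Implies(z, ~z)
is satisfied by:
  {z: False}


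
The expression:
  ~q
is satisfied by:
  {q: False}


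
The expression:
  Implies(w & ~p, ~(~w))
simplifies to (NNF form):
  True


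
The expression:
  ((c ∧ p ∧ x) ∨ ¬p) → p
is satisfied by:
  {p: True}


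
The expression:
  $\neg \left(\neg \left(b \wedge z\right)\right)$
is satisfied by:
  {z: True, b: True}


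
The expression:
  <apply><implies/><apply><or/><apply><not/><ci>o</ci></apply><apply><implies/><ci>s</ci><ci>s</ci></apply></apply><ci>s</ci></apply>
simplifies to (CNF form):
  <ci>s</ci>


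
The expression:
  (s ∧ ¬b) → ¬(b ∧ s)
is always true.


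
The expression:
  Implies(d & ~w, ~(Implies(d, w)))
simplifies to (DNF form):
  True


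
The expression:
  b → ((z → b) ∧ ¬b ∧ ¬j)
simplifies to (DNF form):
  ¬b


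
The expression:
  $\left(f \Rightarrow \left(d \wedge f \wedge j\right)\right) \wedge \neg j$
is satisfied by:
  {f: False, j: False}


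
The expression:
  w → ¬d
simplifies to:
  ¬d ∨ ¬w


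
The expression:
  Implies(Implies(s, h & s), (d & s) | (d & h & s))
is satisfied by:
  {d: True, s: True, h: False}
  {s: True, h: False, d: False}
  {d: True, h: True, s: True}


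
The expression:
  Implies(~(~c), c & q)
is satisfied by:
  {q: True, c: False}
  {c: False, q: False}
  {c: True, q: True}


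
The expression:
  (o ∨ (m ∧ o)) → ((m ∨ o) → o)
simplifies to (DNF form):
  True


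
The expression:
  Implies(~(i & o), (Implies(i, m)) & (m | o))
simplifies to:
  m | o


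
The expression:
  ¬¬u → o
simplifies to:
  o ∨ ¬u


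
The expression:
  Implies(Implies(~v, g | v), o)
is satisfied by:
  {o: True, v: False, g: False}
  {o: True, g: True, v: False}
  {o: True, v: True, g: False}
  {o: True, g: True, v: True}
  {g: False, v: False, o: False}


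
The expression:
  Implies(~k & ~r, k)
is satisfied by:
  {r: True, k: True}
  {r: True, k: False}
  {k: True, r: False}


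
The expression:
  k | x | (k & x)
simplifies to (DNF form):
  k | x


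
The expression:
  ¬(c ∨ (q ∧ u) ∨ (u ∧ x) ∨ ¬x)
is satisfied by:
  {x: True, u: False, c: False}


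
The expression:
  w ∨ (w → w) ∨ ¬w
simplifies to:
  True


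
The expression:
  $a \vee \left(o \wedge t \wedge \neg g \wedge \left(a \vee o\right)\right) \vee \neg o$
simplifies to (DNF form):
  $a \vee \left(t \wedge \neg g\right) \vee \neg o$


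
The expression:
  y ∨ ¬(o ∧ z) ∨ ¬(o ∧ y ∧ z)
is always true.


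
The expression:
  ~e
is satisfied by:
  {e: False}


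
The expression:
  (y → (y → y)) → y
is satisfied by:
  {y: True}


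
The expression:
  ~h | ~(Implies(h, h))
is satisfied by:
  {h: False}


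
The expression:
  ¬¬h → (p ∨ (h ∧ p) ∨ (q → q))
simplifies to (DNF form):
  True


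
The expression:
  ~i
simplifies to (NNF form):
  ~i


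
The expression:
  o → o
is always true.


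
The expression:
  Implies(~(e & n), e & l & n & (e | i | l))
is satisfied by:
  {e: True, n: True}


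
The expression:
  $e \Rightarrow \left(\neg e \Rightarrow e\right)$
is always true.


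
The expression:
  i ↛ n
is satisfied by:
  {i: True, n: False}


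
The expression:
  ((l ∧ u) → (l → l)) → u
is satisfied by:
  {u: True}


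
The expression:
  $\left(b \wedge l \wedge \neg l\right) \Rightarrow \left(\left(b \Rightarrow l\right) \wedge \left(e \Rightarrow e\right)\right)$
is always true.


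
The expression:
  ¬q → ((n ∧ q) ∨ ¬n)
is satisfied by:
  {q: True, n: False}
  {n: False, q: False}
  {n: True, q: True}


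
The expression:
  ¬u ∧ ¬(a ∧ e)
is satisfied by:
  {u: False, e: False, a: False}
  {a: True, u: False, e: False}
  {e: True, u: False, a: False}


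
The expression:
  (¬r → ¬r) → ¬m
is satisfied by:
  {m: False}


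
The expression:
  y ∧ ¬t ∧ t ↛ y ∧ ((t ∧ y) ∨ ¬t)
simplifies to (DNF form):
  False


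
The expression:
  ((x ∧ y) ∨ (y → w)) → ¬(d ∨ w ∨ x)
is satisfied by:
  {y: True, x: False, d: False, w: False}
  {y: False, x: False, d: False, w: False}
  {y: True, d: True, x: False, w: False}


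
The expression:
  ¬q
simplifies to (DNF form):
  ¬q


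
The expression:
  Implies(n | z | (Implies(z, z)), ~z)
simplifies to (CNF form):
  ~z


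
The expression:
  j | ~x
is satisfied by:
  {j: True, x: False}
  {x: False, j: False}
  {x: True, j: True}


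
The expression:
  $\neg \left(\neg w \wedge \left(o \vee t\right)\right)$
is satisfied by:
  {w: True, t: False, o: False}
  {o: True, w: True, t: False}
  {w: True, t: True, o: False}
  {o: True, w: True, t: True}
  {o: False, t: False, w: False}


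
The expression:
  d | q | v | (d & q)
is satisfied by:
  {d: True, q: True, v: True}
  {d: True, q: True, v: False}
  {d: True, v: True, q: False}
  {d: True, v: False, q: False}
  {q: True, v: True, d: False}
  {q: True, v: False, d: False}
  {v: True, q: False, d: False}


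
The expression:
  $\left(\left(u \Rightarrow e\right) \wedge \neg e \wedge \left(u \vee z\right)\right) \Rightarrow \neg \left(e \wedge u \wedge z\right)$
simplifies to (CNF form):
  $\text{True}$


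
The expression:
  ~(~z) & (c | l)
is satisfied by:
  {z: True, c: True, l: True}
  {z: True, c: True, l: False}
  {z: True, l: True, c: False}


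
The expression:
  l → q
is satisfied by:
  {q: True, l: False}
  {l: False, q: False}
  {l: True, q: True}


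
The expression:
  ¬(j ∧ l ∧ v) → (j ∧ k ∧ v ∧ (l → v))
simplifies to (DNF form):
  (j ∧ k ∧ v) ∨ (j ∧ l ∧ v)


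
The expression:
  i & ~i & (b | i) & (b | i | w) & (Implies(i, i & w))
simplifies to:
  False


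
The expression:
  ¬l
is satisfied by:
  {l: False}


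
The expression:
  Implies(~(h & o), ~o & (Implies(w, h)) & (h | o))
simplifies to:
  h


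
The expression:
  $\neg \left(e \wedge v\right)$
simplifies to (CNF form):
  $\neg e \vee \neg v$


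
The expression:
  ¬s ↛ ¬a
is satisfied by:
  {a: True, s: False}


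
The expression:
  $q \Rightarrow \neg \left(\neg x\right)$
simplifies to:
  $x \vee \neg q$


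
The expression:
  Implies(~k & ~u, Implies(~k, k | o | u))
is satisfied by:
  {k: True, o: True, u: True}
  {k: True, o: True, u: False}
  {k: True, u: True, o: False}
  {k: True, u: False, o: False}
  {o: True, u: True, k: False}
  {o: True, u: False, k: False}
  {u: True, o: False, k: False}


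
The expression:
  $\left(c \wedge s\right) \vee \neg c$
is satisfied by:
  {s: True, c: False}
  {c: False, s: False}
  {c: True, s: True}


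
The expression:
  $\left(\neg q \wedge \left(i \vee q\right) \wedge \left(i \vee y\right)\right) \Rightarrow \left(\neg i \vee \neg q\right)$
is always true.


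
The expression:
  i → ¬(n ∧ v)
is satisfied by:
  {v: False, n: False, i: False}
  {i: True, v: False, n: False}
  {n: True, v: False, i: False}
  {i: True, n: True, v: False}
  {v: True, i: False, n: False}
  {i: True, v: True, n: False}
  {n: True, v: True, i: False}


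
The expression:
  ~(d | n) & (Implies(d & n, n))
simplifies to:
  ~d & ~n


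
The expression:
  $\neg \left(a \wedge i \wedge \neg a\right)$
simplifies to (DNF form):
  $\text{True}$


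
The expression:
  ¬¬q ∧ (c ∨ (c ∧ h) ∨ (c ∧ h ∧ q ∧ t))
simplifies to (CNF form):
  c ∧ q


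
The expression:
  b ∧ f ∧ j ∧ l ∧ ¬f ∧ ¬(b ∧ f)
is never true.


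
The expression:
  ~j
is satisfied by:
  {j: False}


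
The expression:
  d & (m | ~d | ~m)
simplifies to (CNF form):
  d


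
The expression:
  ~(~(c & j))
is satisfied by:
  {c: True, j: True}


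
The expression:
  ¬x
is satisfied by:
  {x: False}


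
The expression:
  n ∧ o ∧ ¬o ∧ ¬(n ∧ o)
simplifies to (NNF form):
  False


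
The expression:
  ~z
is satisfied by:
  {z: False}


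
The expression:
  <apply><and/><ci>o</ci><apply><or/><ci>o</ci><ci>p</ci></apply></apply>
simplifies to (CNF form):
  <ci>o</ci>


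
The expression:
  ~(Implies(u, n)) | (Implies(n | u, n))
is always true.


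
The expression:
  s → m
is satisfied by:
  {m: True, s: False}
  {s: False, m: False}
  {s: True, m: True}


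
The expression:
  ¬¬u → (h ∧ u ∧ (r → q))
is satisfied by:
  {q: True, h: True, r: False, u: False}
  {h: True, r: False, u: False, q: False}
  {q: True, h: True, r: True, u: False}
  {h: True, r: True, u: False, q: False}
  {q: True, r: False, u: False, h: False}
  {q: False, r: False, u: False, h: False}
  {q: True, r: True, u: False, h: False}
  {r: True, q: False, u: False, h: False}
  {q: True, u: True, h: True, r: False}
  {u: True, h: True, q: False, r: False}
  {q: True, u: True, h: True, r: True}


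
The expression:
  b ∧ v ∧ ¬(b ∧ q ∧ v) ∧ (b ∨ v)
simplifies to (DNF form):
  b ∧ v ∧ ¬q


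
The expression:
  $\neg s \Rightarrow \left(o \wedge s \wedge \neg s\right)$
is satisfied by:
  {s: True}


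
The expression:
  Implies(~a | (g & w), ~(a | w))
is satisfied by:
  {a: True, g: False, w: False}
  {g: False, w: False, a: False}
  {a: True, g: True, w: False}
  {g: True, a: False, w: False}
  {w: True, a: True, g: False}


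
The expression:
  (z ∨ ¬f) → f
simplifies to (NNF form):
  f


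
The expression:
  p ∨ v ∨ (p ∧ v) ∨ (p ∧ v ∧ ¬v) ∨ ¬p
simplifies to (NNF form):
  True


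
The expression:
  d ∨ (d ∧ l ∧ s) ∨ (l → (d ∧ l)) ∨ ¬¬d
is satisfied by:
  {d: True, l: False}
  {l: False, d: False}
  {l: True, d: True}


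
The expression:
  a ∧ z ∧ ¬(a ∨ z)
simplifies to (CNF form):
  False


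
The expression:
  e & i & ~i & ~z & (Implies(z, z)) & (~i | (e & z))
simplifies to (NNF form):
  False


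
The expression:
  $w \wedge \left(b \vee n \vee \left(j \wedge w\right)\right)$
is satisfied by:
  {w: True, n: True, b: True, j: True}
  {w: True, n: True, b: True, j: False}
  {w: True, n: True, j: True, b: False}
  {w: True, n: True, j: False, b: False}
  {w: True, b: True, j: True, n: False}
  {w: True, b: True, j: False, n: False}
  {w: True, b: False, j: True, n: False}


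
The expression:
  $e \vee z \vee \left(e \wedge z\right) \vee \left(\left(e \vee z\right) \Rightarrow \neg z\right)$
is always true.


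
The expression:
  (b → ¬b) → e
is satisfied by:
  {b: True, e: True}
  {b: True, e: False}
  {e: True, b: False}


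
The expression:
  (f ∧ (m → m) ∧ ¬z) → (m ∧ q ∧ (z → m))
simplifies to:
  z ∨ (m ∧ q) ∨ ¬f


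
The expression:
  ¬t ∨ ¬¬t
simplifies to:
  True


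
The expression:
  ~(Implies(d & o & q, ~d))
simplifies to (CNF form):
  d & o & q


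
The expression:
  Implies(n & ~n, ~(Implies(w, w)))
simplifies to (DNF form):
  True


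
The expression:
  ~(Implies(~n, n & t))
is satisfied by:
  {n: False}


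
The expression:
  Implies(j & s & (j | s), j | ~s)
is always true.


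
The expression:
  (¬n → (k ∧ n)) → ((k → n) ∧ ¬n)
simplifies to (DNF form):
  ¬n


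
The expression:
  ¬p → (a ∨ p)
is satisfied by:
  {a: True, p: True}
  {a: True, p: False}
  {p: True, a: False}


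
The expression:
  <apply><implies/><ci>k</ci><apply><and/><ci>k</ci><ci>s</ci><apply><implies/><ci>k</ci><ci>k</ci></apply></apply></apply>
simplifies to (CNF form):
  <apply><or/><ci>s</ci><apply><not/><ci>k</ci></apply></apply>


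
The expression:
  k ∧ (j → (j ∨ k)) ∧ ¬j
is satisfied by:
  {k: True, j: False}


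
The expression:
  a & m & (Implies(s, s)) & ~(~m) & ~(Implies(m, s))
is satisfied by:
  {m: True, a: True, s: False}


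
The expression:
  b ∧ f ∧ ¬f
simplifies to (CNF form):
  False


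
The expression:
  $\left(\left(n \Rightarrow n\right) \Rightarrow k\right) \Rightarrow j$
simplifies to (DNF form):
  $j \vee \neg k$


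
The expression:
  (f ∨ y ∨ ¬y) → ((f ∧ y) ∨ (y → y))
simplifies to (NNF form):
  True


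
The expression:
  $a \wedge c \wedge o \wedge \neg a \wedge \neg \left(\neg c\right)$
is never true.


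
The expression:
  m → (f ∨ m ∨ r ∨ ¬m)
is always true.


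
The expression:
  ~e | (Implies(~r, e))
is always true.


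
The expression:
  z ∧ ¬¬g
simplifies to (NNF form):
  g ∧ z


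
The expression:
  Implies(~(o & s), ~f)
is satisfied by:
  {o: True, s: True, f: False}
  {o: True, s: False, f: False}
  {s: True, o: False, f: False}
  {o: False, s: False, f: False}
  {f: True, o: True, s: True}


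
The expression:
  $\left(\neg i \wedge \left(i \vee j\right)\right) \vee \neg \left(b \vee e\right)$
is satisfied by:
  {j: True, e: False, b: False, i: False}
  {j: False, e: False, b: False, i: False}
  {i: True, j: True, e: False, b: False}
  {i: True, j: False, e: False, b: False}
  {b: True, j: True, e: False, i: False}
  {e: True, j: True, b: False, i: False}
  {b: True, e: True, j: True, i: False}


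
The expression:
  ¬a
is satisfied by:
  {a: False}


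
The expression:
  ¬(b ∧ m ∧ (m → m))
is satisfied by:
  {m: False, b: False}
  {b: True, m: False}
  {m: True, b: False}


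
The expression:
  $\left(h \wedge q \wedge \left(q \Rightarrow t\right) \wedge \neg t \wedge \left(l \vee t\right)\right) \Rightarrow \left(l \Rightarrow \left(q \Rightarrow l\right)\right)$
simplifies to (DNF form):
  $\text{True}$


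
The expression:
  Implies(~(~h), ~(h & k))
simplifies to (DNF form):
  ~h | ~k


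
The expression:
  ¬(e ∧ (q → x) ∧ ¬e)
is always true.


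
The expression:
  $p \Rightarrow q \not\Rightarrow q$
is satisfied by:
  {p: False}


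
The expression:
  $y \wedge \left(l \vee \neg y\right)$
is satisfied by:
  {y: True, l: True}


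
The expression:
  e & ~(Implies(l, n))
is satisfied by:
  {e: True, l: True, n: False}


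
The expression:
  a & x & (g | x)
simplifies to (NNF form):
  a & x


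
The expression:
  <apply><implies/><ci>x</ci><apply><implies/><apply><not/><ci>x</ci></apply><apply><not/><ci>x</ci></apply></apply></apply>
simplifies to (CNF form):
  <true/>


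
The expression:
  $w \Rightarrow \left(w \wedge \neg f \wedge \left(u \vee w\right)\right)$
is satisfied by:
  {w: False, f: False}
  {f: True, w: False}
  {w: True, f: False}


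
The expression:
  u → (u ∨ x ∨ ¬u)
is always true.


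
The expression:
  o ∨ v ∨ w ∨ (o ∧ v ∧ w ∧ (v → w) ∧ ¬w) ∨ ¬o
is always true.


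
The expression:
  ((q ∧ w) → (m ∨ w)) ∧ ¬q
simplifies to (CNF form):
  ¬q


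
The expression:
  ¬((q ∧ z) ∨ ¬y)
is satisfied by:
  {y: True, q: False, z: False}
  {z: True, y: True, q: False}
  {q: True, y: True, z: False}


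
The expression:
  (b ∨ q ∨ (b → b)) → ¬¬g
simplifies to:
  g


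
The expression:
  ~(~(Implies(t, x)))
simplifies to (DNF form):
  x | ~t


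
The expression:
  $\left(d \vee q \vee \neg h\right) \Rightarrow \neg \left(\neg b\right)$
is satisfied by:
  {b: True, h: True, d: False, q: False}
  {b: True, d: False, q: False, h: False}
  {b: True, h: True, q: True, d: False}
  {b: True, q: True, d: False, h: False}
  {b: True, h: True, d: True, q: False}
  {b: True, d: True, q: False, h: False}
  {b: True, h: True, q: True, d: True}
  {b: True, q: True, d: True, h: False}
  {h: True, d: False, q: False, b: False}


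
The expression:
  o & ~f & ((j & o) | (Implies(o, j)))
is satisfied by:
  {j: True, o: True, f: False}


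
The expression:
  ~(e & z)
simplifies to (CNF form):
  ~e | ~z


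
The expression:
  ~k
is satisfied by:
  {k: False}


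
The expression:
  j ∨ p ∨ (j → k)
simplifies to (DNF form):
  True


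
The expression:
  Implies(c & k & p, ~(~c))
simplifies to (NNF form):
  True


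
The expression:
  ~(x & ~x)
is always true.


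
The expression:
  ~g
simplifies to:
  ~g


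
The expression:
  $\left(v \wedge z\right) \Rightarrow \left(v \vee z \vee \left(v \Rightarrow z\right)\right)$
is always true.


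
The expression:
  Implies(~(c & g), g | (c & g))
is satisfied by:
  {g: True}


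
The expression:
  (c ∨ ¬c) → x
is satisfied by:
  {x: True}


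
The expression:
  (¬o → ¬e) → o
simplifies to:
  e ∨ o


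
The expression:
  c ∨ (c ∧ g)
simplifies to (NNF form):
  c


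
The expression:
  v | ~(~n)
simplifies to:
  n | v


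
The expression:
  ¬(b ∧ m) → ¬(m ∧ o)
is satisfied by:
  {b: True, m: False, o: False}
  {m: False, o: False, b: False}
  {b: True, o: True, m: False}
  {o: True, m: False, b: False}
  {b: True, m: True, o: False}
  {m: True, b: False, o: False}
  {b: True, o: True, m: True}


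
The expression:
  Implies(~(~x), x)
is always true.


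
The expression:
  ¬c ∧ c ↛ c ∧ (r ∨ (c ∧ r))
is never true.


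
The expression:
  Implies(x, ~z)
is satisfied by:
  {z: False, x: False}
  {x: True, z: False}
  {z: True, x: False}


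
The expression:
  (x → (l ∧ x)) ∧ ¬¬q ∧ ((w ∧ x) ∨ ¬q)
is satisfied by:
  {w: True, x: True, q: True, l: True}


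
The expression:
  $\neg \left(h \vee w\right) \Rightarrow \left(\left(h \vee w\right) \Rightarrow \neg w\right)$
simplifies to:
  $\text{True}$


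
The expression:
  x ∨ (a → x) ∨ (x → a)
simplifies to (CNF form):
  True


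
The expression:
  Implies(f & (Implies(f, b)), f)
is always true.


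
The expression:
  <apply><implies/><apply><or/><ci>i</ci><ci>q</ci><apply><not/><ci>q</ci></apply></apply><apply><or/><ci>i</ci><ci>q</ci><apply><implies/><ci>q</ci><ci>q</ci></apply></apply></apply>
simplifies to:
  <true/>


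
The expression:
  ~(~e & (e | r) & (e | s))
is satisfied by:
  {e: True, s: False, r: False}
  {s: False, r: False, e: False}
  {r: True, e: True, s: False}
  {r: True, s: False, e: False}
  {e: True, s: True, r: False}
  {s: True, e: False, r: False}
  {r: True, s: True, e: True}


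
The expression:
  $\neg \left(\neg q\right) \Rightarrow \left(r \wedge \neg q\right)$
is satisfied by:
  {q: False}


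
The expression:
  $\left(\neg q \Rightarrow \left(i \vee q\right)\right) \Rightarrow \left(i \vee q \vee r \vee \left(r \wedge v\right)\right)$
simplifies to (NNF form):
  $\text{True}$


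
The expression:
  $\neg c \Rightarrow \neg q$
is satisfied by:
  {c: True, q: False}
  {q: False, c: False}
  {q: True, c: True}


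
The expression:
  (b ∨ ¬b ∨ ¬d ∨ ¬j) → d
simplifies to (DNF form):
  d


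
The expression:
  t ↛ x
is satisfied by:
  {t: True, x: False}


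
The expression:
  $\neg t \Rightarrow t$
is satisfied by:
  {t: True}


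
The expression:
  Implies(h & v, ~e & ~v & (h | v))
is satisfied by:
  {h: False, v: False}
  {v: True, h: False}
  {h: True, v: False}


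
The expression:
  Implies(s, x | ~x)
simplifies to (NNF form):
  True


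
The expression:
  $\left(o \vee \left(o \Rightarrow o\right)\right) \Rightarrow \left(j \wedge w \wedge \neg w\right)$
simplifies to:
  $\text{False}$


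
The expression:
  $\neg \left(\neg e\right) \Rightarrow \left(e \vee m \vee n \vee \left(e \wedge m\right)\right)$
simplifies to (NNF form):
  $\text{True}$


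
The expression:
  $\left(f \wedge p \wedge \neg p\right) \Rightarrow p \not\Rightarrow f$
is always true.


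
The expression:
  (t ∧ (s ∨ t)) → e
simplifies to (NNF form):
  e ∨ ¬t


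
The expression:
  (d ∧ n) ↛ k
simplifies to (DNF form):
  d ∧ n ∧ ¬k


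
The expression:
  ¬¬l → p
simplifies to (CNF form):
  p ∨ ¬l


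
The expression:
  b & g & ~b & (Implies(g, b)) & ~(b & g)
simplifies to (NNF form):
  False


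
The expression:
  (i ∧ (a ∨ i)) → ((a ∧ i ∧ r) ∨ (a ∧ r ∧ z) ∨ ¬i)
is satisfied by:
  {r: True, a: True, i: False}
  {r: True, a: False, i: False}
  {a: True, r: False, i: False}
  {r: False, a: False, i: False}
  {r: True, i: True, a: True}


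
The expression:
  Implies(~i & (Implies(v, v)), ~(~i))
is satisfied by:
  {i: True}


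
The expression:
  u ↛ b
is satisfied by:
  {u: True, b: False}


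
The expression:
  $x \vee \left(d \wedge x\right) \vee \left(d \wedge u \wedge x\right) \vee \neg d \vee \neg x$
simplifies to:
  $\text{True}$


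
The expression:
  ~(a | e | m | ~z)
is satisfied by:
  {z: True, e: False, a: False, m: False}


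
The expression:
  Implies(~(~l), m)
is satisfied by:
  {m: True, l: False}
  {l: False, m: False}
  {l: True, m: True}


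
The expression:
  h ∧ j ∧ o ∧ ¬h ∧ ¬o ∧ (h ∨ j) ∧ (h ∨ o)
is never true.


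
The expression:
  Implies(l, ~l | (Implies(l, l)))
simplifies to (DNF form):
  True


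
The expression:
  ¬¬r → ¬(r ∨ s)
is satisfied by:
  {r: False}


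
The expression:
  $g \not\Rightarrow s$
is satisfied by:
  {g: True, s: False}


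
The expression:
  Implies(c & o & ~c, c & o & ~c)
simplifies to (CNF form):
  True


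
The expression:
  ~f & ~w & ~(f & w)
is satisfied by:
  {w: False, f: False}


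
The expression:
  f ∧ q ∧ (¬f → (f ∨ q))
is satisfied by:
  {f: True, q: True}


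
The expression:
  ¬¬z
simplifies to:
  z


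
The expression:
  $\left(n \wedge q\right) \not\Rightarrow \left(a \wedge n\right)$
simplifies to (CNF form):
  $n \wedge q \wedge \neg a$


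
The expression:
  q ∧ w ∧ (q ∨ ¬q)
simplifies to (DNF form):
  q ∧ w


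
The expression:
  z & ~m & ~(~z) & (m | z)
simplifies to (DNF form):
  z & ~m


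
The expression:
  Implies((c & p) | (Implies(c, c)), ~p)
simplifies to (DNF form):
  ~p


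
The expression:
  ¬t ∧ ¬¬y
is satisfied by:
  {y: True, t: False}


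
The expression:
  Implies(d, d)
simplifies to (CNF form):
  True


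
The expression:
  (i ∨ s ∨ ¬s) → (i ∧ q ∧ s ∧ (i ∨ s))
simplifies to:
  i ∧ q ∧ s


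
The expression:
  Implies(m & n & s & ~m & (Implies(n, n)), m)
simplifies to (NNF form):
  True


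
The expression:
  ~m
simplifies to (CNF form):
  ~m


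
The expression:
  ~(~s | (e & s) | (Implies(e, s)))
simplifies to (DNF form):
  False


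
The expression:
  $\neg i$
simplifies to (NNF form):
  $\neg i$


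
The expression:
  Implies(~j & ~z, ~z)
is always true.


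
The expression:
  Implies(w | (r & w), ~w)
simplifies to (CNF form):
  ~w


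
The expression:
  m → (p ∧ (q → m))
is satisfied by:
  {p: True, m: False}
  {m: False, p: False}
  {m: True, p: True}


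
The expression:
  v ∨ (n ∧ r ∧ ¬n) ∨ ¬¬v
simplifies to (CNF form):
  v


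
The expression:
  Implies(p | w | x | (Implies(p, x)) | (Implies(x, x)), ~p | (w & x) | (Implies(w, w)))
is always true.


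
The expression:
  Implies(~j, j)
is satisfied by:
  {j: True}


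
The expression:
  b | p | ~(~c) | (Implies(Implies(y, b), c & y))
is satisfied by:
  {y: True, b: True, c: True, p: True}
  {y: True, b: True, c: True, p: False}
  {y: True, b: True, p: True, c: False}
  {y: True, b: True, p: False, c: False}
  {y: True, c: True, p: True, b: False}
  {y: True, c: True, p: False, b: False}
  {y: True, c: False, p: True, b: False}
  {y: True, c: False, p: False, b: False}
  {b: True, c: True, p: True, y: False}
  {b: True, c: True, p: False, y: False}
  {b: True, p: True, c: False, y: False}
  {b: True, p: False, c: False, y: False}
  {c: True, p: True, b: False, y: False}
  {c: True, b: False, p: False, y: False}
  {p: True, b: False, c: False, y: False}


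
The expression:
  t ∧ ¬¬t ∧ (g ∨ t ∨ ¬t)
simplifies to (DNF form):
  t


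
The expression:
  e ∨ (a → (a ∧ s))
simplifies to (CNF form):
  e ∨ s ∨ ¬a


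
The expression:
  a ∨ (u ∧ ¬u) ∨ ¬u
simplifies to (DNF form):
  a ∨ ¬u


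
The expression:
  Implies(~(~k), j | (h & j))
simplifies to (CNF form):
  j | ~k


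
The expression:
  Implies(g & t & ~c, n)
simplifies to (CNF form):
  c | n | ~g | ~t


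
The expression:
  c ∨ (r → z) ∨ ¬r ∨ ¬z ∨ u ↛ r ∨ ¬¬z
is always true.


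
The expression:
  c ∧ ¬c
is never true.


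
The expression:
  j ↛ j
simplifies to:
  False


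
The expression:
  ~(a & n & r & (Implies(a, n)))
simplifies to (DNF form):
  ~a | ~n | ~r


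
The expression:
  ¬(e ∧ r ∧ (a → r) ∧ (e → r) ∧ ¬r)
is always true.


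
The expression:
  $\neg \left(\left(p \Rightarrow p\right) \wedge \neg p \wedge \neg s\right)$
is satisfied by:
  {p: True, s: True}
  {p: True, s: False}
  {s: True, p: False}


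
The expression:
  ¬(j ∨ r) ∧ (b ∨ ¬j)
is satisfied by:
  {r: False, j: False}


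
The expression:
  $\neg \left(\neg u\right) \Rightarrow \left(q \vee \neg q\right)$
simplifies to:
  $\text{True}$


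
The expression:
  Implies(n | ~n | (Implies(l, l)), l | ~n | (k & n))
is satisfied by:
  {k: True, l: True, n: False}
  {k: True, l: False, n: False}
  {l: True, k: False, n: False}
  {k: False, l: False, n: False}
  {n: True, k: True, l: True}
  {n: True, k: True, l: False}
  {n: True, l: True, k: False}


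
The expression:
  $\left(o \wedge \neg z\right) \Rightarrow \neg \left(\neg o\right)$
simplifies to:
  $\text{True}$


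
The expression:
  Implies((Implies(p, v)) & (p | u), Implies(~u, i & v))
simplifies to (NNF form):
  i | u | ~p | ~v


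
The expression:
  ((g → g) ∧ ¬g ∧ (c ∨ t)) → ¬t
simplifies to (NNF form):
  g ∨ ¬t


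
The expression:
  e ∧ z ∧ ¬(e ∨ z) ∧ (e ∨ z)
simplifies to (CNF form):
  False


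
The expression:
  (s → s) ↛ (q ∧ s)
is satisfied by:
  {s: False, q: False}
  {q: True, s: False}
  {s: True, q: False}


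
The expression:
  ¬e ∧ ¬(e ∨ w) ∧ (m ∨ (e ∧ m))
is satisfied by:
  {m: True, e: False, w: False}


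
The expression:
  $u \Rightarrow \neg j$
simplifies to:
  $\neg j \vee \neg u$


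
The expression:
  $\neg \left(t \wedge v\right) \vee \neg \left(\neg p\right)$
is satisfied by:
  {p: True, v: False, t: False}
  {v: False, t: False, p: False}
  {p: True, t: True, v: False}
  {t: True, v: False, p: False}
  {p: True, v: True, t: False}
  {v: True, p: False, t: False}
  {p: True, t: True, v: True}


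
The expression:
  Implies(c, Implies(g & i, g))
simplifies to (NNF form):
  True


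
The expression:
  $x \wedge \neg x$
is never true.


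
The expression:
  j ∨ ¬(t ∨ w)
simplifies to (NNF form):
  j ∨ (¬t ∧ ¬w)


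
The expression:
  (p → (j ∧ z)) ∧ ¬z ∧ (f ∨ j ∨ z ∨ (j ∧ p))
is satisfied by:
  {j: True, f: True, p: False, z: False}
  {j: True, p: False, z: False, f: False}
  {f: True, p: False, z: False, j: False}


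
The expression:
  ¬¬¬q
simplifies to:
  ¬q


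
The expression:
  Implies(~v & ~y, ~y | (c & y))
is always true.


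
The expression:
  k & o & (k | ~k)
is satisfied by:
  {o: True, k: True}


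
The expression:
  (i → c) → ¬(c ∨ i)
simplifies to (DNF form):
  ¬c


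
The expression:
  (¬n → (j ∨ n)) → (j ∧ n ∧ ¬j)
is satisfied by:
  {n: False, j: False}


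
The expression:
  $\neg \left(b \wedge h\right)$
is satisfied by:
  {h: False, b: False}
  {b: True, h: False}
  {h: True, b: False}


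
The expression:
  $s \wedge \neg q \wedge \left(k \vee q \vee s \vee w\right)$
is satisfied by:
  {s: True, q: False}


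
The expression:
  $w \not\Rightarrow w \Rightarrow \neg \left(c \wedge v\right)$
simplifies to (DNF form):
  $\text{True}$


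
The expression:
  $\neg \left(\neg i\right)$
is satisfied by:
  {i: True}


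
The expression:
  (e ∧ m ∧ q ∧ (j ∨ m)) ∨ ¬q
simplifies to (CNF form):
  (e ∨ ¬q) ∧ (m ∨ ¬q)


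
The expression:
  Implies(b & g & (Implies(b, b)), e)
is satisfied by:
  {e: True, g: False, b: False}
  {g: False, b: False, e: False}
  {b: True, e: True, g: False}
  {b: True, g: False, e: False}
  {e: True, g: True, b: False}
  {g: True, e: False, b: False}
  {b: True, g: True, e: True}


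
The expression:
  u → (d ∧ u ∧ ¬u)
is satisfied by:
  {u: False}


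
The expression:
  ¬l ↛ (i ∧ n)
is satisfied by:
  {n: False, l: False, i: False}
  {i: True, n: False, l: False}
  {n: True, i: False, l: False}


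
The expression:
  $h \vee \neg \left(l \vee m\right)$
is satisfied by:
  {h: True, m: False, l: False}
  {h: True, l: True, m: False}
  {h: True, m: True, l: False}
  {h: True, l: True, m: True}
  {l: False, m: False, h: False}


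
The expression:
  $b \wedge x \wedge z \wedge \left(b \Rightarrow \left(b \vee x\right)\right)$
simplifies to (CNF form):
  $b \wedge x \wedge z$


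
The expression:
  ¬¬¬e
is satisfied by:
  {e: False}


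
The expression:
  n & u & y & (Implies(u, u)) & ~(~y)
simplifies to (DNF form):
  n & u & y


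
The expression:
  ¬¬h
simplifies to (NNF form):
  h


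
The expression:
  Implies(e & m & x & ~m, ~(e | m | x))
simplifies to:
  True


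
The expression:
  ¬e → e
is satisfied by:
  {e: True}


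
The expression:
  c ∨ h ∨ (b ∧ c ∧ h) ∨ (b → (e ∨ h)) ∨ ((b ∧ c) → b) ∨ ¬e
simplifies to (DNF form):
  True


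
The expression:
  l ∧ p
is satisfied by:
  {p: True, l: True}


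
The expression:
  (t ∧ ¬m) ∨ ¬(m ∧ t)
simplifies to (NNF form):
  ¬m ∨ ¬t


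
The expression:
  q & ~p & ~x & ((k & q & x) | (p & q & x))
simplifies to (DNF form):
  False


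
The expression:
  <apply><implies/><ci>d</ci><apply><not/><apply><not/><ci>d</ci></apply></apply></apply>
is always true.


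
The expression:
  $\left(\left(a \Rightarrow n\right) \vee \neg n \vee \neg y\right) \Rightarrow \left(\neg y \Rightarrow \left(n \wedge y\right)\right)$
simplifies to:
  $y$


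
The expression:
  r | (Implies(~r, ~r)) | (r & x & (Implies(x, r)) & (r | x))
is always true.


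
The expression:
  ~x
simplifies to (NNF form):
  ~x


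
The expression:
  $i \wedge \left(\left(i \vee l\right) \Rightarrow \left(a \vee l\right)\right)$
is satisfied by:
  {i: True, a: True, l: True}
  {i: True, a: True, l: False}
  {i: True, l: True, a: False}


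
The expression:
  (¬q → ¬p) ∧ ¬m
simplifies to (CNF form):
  ¬m ∧ (q ∨ ¬p)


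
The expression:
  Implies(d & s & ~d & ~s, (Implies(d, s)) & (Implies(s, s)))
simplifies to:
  True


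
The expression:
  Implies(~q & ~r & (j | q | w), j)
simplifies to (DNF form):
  j | q | r | ~w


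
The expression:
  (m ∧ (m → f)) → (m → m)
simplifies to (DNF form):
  True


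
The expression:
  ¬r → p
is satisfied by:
  {r: True, p: True}
  {r: True, p: False}
  {p: True, r: False}


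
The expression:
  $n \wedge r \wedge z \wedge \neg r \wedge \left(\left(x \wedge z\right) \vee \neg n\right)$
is never true.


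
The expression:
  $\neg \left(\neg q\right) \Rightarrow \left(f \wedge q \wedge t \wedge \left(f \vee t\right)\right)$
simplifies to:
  $\left(f \wedge t\right) \vee \neg q$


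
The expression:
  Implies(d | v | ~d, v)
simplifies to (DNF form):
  v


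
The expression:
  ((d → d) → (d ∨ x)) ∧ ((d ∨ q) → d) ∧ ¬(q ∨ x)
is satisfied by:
  {d: True, q: False, x: False}


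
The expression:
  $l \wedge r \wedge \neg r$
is never true.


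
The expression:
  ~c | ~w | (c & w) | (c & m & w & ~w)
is always true.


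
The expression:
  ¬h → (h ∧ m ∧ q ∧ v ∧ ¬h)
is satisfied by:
  {h: True}


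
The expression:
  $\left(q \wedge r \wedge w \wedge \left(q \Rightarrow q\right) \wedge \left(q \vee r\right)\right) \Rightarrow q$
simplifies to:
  $\text{True}$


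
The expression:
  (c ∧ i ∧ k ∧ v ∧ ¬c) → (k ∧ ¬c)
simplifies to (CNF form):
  True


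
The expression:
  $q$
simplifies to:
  $q$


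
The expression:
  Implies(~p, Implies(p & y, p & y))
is always true.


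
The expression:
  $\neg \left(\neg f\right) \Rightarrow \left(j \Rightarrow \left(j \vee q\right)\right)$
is always true.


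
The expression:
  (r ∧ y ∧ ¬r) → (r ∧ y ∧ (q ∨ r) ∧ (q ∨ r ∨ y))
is always true.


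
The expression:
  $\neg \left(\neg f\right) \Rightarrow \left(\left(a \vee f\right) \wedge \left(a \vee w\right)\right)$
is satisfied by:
  {a: True, w: True, f: False}
  {a: True, w: False, f: False}
  {w: True, a: False, f: False}
  {a: False, w: False, f: False}
  {f: True, a: True, w: True}
  {f: True, a: True, w: False}
  {f: True, w: True, a: False}


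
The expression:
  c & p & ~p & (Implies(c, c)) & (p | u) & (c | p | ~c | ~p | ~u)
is never true.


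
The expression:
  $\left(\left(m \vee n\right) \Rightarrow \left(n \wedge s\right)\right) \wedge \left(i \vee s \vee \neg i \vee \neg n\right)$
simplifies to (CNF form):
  $\left(n \vee \neg m\right) \wedge \left(n \vee \neg n\right) \wedge \left(s \vee \neg m\right) \wedge \left(s \vee \neg n\right)$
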